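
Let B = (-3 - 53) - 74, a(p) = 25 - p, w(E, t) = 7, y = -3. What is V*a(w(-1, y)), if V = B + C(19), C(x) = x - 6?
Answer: -2106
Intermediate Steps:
C(x) = -6 + x
B = -130 (B = -56 - 74 = -130)
V = -117 (V = -130 + (-6 + 19) = -130 + 13 = -117)
V*a(w(-1, y)) = -117*(25 - 1*7) = -117*(25 - 7) = -117*18 = -2106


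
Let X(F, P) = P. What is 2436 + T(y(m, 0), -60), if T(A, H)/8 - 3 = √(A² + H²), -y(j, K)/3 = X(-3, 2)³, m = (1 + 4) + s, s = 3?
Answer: 2460 + 96*√29 ≈ 2977.0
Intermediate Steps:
m = 8 (m = (1 + 4) + 3 = 5 + 3 = 8)
y(j, K) = -24 (y(j, K) = -3*2³ = -3*8 = -24)
T(A, H) = 24 + 8*√(A² + H²)
2436 + T(y(m, 0), -60) = 2436 + (24 + 8*√((-24)² + (-60)²)) = 2436 + (24 + 8*√(576 + 3600)) = 2436 + (24 + 8*√4176) = 2436 + (24 + 8*(12*√29)) = 2436 + (24 + 96*√29) = 2460 + 96*√29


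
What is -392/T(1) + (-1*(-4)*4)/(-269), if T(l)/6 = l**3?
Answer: -52772/807 ≈ -65.393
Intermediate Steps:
T(l) = 6*l**3
-392/T(1) + (-1*(-4)*4)/(-269) = -392/(6*1**3) + (-1*(-4)*4)/(-269) = -392/(6*1) + (4*4)*(-1/269) = -392/6 + 16*(-1/269) = -392*1/6 - 16/269 = -196/3 - 16/269 = -52772/807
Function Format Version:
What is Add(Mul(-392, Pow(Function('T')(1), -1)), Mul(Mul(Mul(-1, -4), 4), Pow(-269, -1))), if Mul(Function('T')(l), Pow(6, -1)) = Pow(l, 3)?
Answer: Rational(-52772, 807) ≈ -65.393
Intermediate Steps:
Function('T')(l) = Mul(6, Pow(l, 3))
Add(Mul(-392, Pow(Function('T')(1), -1)), Mul(Mul(Mul(-1, -4), 4), Pow(-269, -1))) = Add(Mul(-392, Pow(Mul(6, Pow(1, 3)), -1)), Mul(Mul(Mul(-1, -4), 4), Pow(-269, -1))) = Add(Mul(-392, Pow(Mul(6, 1), -1)), Mul(Mul(4, 4), Rational(-1, 269))) = Add(Mul(-392, Pow(6, -1)), Mul(16, Rational(-1, 269))) = Add(Mul(-392, Rational(1, 6)), Rational(-16, 269)) = Add(Rational(-196, 3), Rational(-16, 269)) = Rational(-52772, 807)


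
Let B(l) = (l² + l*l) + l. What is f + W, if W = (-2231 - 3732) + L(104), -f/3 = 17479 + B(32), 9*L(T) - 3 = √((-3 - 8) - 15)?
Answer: -193919/3 + I*√26/9 ≈ -64640.0 + 0.56656*I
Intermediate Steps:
B(l) = l + 2*l² (B(l) = (l² + l²) + l = 2*l² + l = l + 2*l²)
L(T) = ⅓ + I*√26/9 (L(T) = ⅓ + √((-3 - 8) - 15)/9 = ⅓ + √(-11 - 15)/9 = ⅓ + √(-26)/9 = ⅓ + (I*√26)/9 = ⅓ + I*√26/9)
f = -58677 (f = -3*(17479 + 32*(1 + 2*32)) = -3*(17479 + 32*(1 + 64)) = -3*(17479 + 32*65) = -3*(17479 + 2080) = -3*19559 = -58677)
W = -17888/3 + I*√26/9 (W = (-2231 - 3732) + (⅓ + I*√26/9) = -5963 + (⅓ + I*√26/9) = -17888/3 + I*√26/9 ≈ -5962.7 + 0.56656*I)
f + W = -58677 + (-17888/3 + I*√26/9) = -193919/3 + I*√26/9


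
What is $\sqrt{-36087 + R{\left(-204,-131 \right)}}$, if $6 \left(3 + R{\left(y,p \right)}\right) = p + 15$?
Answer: $\frac{2 i \sqrt{81246}}{3} \approx 190.02 i$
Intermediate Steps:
$R{\left(y,p \right)} = - \frac{1}{2} + \frac{p}{6}$ ($R{\left(y,p \right)} = -3 + \frac{p + 15}{6} = -3 + \frac{15 + p}{6} = -3 + \left(\frac{5}{2} + \frac{p}{6}\right) = - \frac{1}{2} + \frac{p}{6}$)
$\sqrt{-36087 + R{\left(-204,-131 \right)}} = \sqrt{-36087 + \left(- \frac{1}{2} + \frac{1}{6} \left(-131\right)\right)} = \sqrt{-36087 - \frac{67}{3}} = \sqrt{- \frac{108328}{3}} = \frac{2 i \sqrt{81246}}{3}$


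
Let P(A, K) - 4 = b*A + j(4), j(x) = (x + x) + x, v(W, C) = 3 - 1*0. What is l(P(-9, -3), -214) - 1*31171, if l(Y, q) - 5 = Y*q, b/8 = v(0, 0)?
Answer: 11634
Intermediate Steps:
v(W, C) = 3 (v(W, C) = 3 + 0 = 3)
b = 24 (b = 8*3 = 24)
j(x) = 3*x (j(x) = 2*x + x = 3*x)
P(A, K) = 16 + 24*A (P(A, K) = 4 + (24*A + 3*4) = 4 + (24*A + 12) = 4 + (12 + 24*A) = 16 + 24*A)
l(Y, q) = 5 + Y*q
l(P(-9, -3), -214) - 1*31171 = (5 + (16 + 24*(-9))*(-214)) - 1*31171 = (5 + (16 - 216)*(-214)) - 31171 = (5 - 200*(-214)) - 31171 = (5 + 42800) - 31171 = 42805 - 31171 = 11634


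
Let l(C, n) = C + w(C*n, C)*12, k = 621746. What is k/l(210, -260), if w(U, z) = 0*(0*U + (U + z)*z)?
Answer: 310873/105 ≈ 2960.7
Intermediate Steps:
w(U, z) = 0 (w(U, z) = 0*(0 + z*(U + z)) = 0*(z*(U + z)) = 0)
l(C, n) = C (l(C, n) = C + 0*12 = C + 0 = C)
k/l(210, -260) = 621746/210 = 621746*(1/210) = 310873/105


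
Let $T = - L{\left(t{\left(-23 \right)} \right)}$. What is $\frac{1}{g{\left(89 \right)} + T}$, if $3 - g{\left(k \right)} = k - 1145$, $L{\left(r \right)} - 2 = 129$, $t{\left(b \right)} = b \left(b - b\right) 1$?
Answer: $\frac{1}{928} \approx 0.0010776$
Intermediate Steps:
$t{\left(b \right)} = 0$ ($t{\left(b \right)} = b 0 \cdot 1 = 0 \cdot 1 = 0$)
$L{\left(r \right)} = 131$ ($L{\left(r \right)} = 2 + 129 = 131$)
$g{\left(k \right)} = 1148 - k$ ($g{\left(k \right)} = 3 - \left(k - 1145\right) = 3 - \left(-1145 + k\right) = 1148 - k$)
$T = -131$ ($T = \left(-1\right) 131 = -131$)
$\frac{1}{g{\left(89 \right)} + T} = \frac{1}{\left(1148 - 89\right) - 131} = \frac{1}{1059 - 131} = \frac{1}{928}$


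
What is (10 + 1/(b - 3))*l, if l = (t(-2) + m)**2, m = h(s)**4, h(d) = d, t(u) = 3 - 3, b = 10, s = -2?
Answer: 18176/7 ≈ 2596.6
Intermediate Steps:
t(u) = 0
m = 16 (m = (-2)**4 = 16)
l = 256 (l = (0 + 16)**2 = 16**2 = 256)
(10 + 1/(b - 3))*l = (10 + 1/(10 - 3))*256 = (10 + 1/7)*256 = (71/7)*256 = 18176/7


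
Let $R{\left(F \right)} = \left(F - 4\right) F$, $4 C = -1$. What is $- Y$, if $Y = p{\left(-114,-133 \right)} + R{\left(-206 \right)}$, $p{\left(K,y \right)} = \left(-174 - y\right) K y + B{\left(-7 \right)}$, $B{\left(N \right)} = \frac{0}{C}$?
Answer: $578382$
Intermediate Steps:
$C = - \frac{1}{4}$ ($C = \frac{1}{4} \left(-1\right) = - \frac{1}{4} \approx -0.25$)
$B{\left(N \right)} = 0$ ($B{\left(N \right)} = \frac{0}{- \frac{1}{4}} = 0 \left(-4\right) = 0$)
$p{\left(K,y \right)} = K y \left(-174 - y\right)$ ($p{\left(K,y \right)} = \left(-174 - y\right) K y + 0 = K \left(-174 - y\right) y + 0 = K y \left(-174 - y\right) + 0 = K y \left(-174 - y\right)$)
$R{\left(F \right)} = F \left(-4 + F\right)$ ($R{\left(F \right)} = \left(-4 + F\right) F = F \left(-4 + F\right)$)
$Y = -578382$ ($Y = \left(-114\right) \left(-133\right) \left(-174 - -133\right) - 206 \left(-4 - 206\right) = \left(-114\right) \left(-133\right) \left(-174 + 133\right) - -43260 = \left(-114\right) \left(-133\right) \left(-41\right) + 43260 = -621642 + 43260 = -578382$)
$- Y = \left(-1\right) \left(-578382\right) = 578382$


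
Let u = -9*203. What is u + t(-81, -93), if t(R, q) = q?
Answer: -1920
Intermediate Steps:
u = -1827
u + t(-81, -93) = -1827 - 93 = -1920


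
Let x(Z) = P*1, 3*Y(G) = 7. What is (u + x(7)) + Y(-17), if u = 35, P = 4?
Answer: 124/3 ≈ 41.333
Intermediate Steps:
Y(G) = 7/3 (Y(G) = (⅓)*7 = 7/3)
x(Z) = 4 (x(Z) = 4*1 = 4)
(u + x(7)) + Y(-17) = (35 + 4) + 7/3 = 39 + 7/3 = 124/3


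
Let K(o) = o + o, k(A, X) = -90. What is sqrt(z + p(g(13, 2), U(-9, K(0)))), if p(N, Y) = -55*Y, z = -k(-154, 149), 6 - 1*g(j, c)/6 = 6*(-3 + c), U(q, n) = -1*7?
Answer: 5*sqrt(19) ≈ 21.794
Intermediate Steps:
K(o) = 2*o
U(q, n) = -7
g(j, c) = 144 - 36*c (g(j, c) = 36 - 36*(-3 + c) = 36 - 6*(-18 + 6*c) = 36 + (108 - 36*c) = 144 - 36*c)
z = 90 (z = -1*(-90) = 90)
sqrt(z + p(g(13, 2), U(-9, K(0)))) = sqrt(90 - 55*(-7)) = sqrt(90 + 385) = sqrt(475) = 5*sqrt(19)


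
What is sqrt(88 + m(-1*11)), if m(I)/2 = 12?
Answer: 4*sqrt(7) ≈ 10.583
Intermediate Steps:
m(I) = 24 (m(I) = 2*12 = 24)
sqrt(88 + m(-1*11)) = sqrt(88 + 24) = sqrt(112) = 4*sqrt(7)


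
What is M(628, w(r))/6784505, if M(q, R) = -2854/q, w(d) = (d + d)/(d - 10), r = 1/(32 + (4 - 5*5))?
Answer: -1427/2130334570 ≈ -6.6985e-7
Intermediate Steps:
r = 1/11 (r = 1/(32 + (4 - 25)) = 1/(32 - 21) = 1/11 ≈ 0.090909)
w(d) = 2*d/(-10 + d) (w(d) = (2*d)/(-10 + d) = 2*d/(-10 + d))
M(628, w(r))/6784505 = -2854/628/6784505 = -2854*1/628*(1/6784505) = -1427/314*1/6784505 = -1427/2130334570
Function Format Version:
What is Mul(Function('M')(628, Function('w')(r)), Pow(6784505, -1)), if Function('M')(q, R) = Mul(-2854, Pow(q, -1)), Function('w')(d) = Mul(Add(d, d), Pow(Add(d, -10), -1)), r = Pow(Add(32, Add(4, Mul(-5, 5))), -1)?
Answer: Rational(-1427, 2130334570) ≈ -6.6985e-7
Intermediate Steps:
r = Rational(1, 11) (r = Pow(Add(32, Add(4, -25)), -1) = Pow(Add(32, -21), -1) = Pow(11, -1) = Rational(1, 11) ≈ 0.090909)
Function('w')(d) = Mul(2, d, Pow(Add(-10, d), -1)) (Function('w')(d) = Mul(Mul(2, d), Pow(Add(-10, d), -1)) = Mul(2, d, Pow(Add(-10, d), -1)))
Mul(Function('M')(628, Function('w')(r)), Pow(6784505, -1)) = Mul(Mul(-2854, Pow(628, -1)), Pow(6784505, -1)) = Mul(Mul(-2854, Rational(1, 628)), Rational(1, 6784505)) = Mul(Rational(-1427, 314), Rational(1, 6784505)) = Rational(-1427, 2130334570)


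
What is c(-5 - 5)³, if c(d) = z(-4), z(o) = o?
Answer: -64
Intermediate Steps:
c(d) = -4
c(-5 - 5)³ = (-4)³ = -64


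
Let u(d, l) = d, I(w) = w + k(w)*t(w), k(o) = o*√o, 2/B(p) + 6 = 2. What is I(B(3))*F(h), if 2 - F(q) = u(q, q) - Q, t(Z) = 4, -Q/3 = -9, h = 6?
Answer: -23/2 - 23*I*√2 ≈ -11.5 - 32.527*I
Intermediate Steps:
Q = 27 (Q = -3*(-9) = 27)
B(p) = -½ (B(p) = 2/(-6 + 2) = 2/(-4) = 2*(-¼) = -½)
k(o) = o^(3/2)
I(w) = w + 4*w^(3/2) (I(w) = w + w^(3/2)*4 = w + 4*w^(3/2))
F(q) = 29 - q (F(q) = 2 - (q - 1*27) = 2 - (q - 27) = 2 - (-27 + q) = 2 + (27 - q) = 29 - q)
I(B(3))*F(h) = (-½ + 4*(-½)^(3/2))*(29 - 1*6) = (-½ + 4*(-I*√2/4))*(29 - 6) = (-½ - I*√2)*23 = -23/2 - 23*I*√2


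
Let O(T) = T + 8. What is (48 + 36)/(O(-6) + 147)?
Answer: 84/149 ≈ 0.56376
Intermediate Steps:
O(T) = 8 + T
(48 + 36)/(O(-6) + 147) = (48 + 36)/((8 - 6) + 147) = 84/(2 + 147) = 84/149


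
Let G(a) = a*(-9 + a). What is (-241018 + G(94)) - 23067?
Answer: -256095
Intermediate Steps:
(-241018 + G(94)) - 23067 = (-241018 + 94*(-9 + 94)) - 23067 = (-241018 + 94*85) - 23067 = (-241018 + 7990) - 23067 = -233028 - 23067 = -256095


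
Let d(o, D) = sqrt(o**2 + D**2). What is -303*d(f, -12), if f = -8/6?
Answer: -404*sqrt(82) ≈ -3658.4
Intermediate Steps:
f = -4/3 (f = -8*1/6 = -4/3 ≈ -1.3333)
d(o, D) = sqrt(D**2 + o**2)
-303*d(f, -12) = -303*sqrt((-12)**2 + (-4/3)**2) = -303*sqrt(144 + 16/9) = -404*sqrt(82)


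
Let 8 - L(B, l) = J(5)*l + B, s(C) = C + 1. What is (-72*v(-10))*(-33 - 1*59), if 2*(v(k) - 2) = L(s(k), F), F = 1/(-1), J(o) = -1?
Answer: 66240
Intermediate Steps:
s(C) = 1 + C
F = -1
L(B, l) = 8 + l - B (L(B, l) = 8 - (-l + B) = 8 - (B - l) = 8 + (l - B) = 8 + l - B)
v(k) = 5 - k/2 (v(k) = 2 + (8 - 1 - (1 + k))/2 = 2 + (8 - 1 + (-1 - k))/2 = 2 + (6 - k)/2 = 2 + (3 - k/2) = 5 - k/2)
(-72*v(-10))*(-33 - 1*59) = (-72*(5 - ½*(-10)))*(-33 - 1*59) = (-72*(5 + 5))*(-33 - 59) = -72*10*(-92) = -720*(-92) = 66240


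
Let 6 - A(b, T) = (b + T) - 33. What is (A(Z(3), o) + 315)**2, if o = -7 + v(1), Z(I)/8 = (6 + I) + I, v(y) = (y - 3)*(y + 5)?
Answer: 76729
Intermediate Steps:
v(y) = (-3 + y)*(5 + y)
Z(I) = 48 + 16*I (Z(I) = 8*((6 + I) + I) = 8*(6 + 2*I) = 48 + 16*I)
o = -19 (o = -7 + (-15 + 1**2 + 2*1) = -7 + (-15 + 1 + 2) = -7 - 12 = -19)
A(b, T) = 39 - T - b (A(b, T) = 6 - ((b + T) - 33) = 6 - ((T + b) - 33) = 6 - (-33 + T + b) = 6 + (33 - T - b) = 39 - T - b)
(A(Z(3), o) + 315)**2 = ((39 - 1*(-19) - (48 + 16*3)) + 315)**2 = ((39 + 19 - (48 + 48)) + 315)**2 = ((39 + 19 - 1*96) + 315)**2 = ((39 + 19 - 96) + 315)**2 = (-38 + 315)**2 = 277**2 = 76729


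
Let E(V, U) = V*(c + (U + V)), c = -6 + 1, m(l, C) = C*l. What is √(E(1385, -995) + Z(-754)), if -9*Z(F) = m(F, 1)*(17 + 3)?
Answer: √4814105/3 ≈ 731.37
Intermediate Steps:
c = -5
Z(F) = -20*F/9 (Z(F) = -1*F*(17 + 3)/9 = -F*20/9 = -20*F/9)
E(V, U) = V*(-5 + U + V) (E(V, U) = V*(-5 + (U + V)) = V*(-5 + U + V))
√(E(1385, -995) + Z(-754)) = √(1385*(-5 - 995 + 1385) - 20/9*(-754)) = √(1385*385 + 15080/9) = √(533225 + 15080/9) = √(4814105/9) = √4814105/3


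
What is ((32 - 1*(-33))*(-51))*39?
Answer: -129285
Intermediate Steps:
((32 - 1*(-33))*(-51))*39 = ((32 + 33)*(-51))*39 = (65*(-51))*39 = -3315*39 = -129285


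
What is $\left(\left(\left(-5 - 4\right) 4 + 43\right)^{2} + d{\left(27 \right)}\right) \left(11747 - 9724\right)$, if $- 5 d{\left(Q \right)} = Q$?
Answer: $\frac{441014}{5} \approx 88203.0$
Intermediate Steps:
$d{\left(Q \right)} = - \frac{Q}{5}$
$\left(\left(\left(-5 - 4\right) 4 + 43\right)^{2} + d{\left(27 \right)}\right) \left(11747 - 9724\right) = \left(\left(\left(-5 - 4\right) 4 + 43\right)^{2} - \frac{27}{5}\right) \left(11747 - 9724\right) = \left(\left(\left(-9\right) 4 + 43\right)^{2} - \frac{27}{5}\right) 2023 = \left(\left(-36 + 43\right)^{2} - \frac{27}{5}\right) 2023 = \left(7^{2} - \frac{27}{5}\right) 2023 = \left(49 - \frac{27}{5}\right) 2023 = \frac{218}{5} \cdot 2023 = \frac{441014}{5}$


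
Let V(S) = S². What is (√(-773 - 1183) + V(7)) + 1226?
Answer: 1275 + 2*I*√489 ≈ 1275.0 + 44.227*I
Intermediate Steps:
(√(-773 - 1183) + V(7)) + 1226 = (√(-773 - 1183) + 7²) + 1226 = (√(-1956) + 49) + 1226 = (2*I*√489 + 49) + 1226 = (49 + 2*I*√489) + 1226 = 1275 + 2*I*√489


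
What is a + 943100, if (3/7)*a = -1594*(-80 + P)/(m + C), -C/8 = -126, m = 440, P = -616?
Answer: 171024682/181 ≈ 9.4489e+5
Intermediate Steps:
C = 1008 (C = -8*(-126) = 1008)
a = 323582/181 (a = 7*(-1594*(-80 - 616)/(440 + 1008))/3 = 7*(-(-1109424)/1448)/3 = 7*(-1594*(-87/181))/3 = (7/3)*(138678/181) = 323582/181 ≈ 1787.7)
a + 943100 = 323582/181 + 943100 = 171024682/181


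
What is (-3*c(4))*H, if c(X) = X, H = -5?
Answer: 60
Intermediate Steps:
(-3*c(4))*H = -3*4*(-5) = -12*(-5) = 60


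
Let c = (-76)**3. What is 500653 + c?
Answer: 61677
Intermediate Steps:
c = -438976
500653 + c = 500653 - 438976 = 61677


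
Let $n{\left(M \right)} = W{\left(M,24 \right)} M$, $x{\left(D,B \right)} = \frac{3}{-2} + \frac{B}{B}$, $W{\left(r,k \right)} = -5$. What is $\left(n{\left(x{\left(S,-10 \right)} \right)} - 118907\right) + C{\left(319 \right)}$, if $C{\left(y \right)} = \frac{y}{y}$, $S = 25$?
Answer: $- \frac{237807}{2} \approx -1.189 \cdot 10^{5}$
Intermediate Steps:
$x{\left(D,B \right)} = - \frac{1}{2}$ ($x{\left(D,B \right)} = 3 \left(- \frac{1}{2}\right) + 1 = - \frac{3}{2} + 1 = - \frac{1}{2}$)
$n{\left(M \right)} = - 5 M$
$C{\left(y \right)} = 1$
$\left(n{\left(x{\left(S,-10 \right)} \right)} - 118907\right) + C{\left(319 \right)} = \left(\left(-5\right) \left(- \frac{1}{2}\right) - 118907\right) + 1 = \left(\frac{5}{2} - 118907\right) + 1 = - \frac{237809}{2} + 1 = - \frac{237807}{2}$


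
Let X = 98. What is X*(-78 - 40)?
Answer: -11564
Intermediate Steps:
X*(-78 - 40) = 98*(-78 - 40) = 98*(-118) = -11564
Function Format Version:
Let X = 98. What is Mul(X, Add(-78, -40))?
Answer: -11564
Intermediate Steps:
Mul(X, Add(-78, -40)) = Mul(98, Add(-78, -40)) = Mul(98, -118) = -11564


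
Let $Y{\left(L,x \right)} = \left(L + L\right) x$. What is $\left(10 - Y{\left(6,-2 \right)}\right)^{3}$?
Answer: $39304$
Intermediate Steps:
$Y{\left(L,x \right)} = 2 L x$
$\left(10 - Y{\left(6,-2 \right)}\right)^{3} = \left(10 - 2 \cdot 6 \left(-2\right)\right)^{3} = \left(10 - -24\right)^{3} = \left(10 + 24\right)^{3} = 34^{3} = 39304$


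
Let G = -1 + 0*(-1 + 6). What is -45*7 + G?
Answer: -316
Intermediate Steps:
G = -1 (G = -1 + 0*5 = -1 + 0 = -1)
-45*7 + G = -45*7 - 1 = -315 - 1 = -316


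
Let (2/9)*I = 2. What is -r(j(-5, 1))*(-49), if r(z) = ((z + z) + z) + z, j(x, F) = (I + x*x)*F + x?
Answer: 5684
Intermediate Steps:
I = 9 (I = (9/2)*2 = 9)
j(x, F) = x + F*(9 + x**2) (j(x, F) = (9 + x*x)*F + x = (9 + x**2)*F + x = F*(9 + x**2) + x = x + F*(9 + x**2))
r(z) = 4*z (r(z) = (2*z + z) + z = 3*z + z = 4*z)
-r(j(-5, 1))*(-49) = -4*(-5 + 9*1 + 1*(-5)**2)*(-49) = -4*(-5 + 9 + 1*25)*(-49) = -4*(-5 + 9 + 25)*(-49) = -4*29*(-49) = -116*(-49) = -1*(-5684) = 5684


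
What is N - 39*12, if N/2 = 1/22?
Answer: -5147/11 ≈ -467.91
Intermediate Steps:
N = 1/11 (N = 2/22 = 2*(1/22) = 1/11 ≈ 0.090909)
N - 39*12 = 1/11 - 39*12 = 1/11 - 468 = -5147/11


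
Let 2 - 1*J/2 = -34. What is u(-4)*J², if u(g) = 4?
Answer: 20736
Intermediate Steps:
J = 72 (J = 4 - 2*(-34) = 4 + 68 = 72)
u(-4)*J² = 4*72² = 4*5184 = 20736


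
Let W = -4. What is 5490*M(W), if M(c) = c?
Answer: -21960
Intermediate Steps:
5490*M(W) = 5490*(-4) = -21960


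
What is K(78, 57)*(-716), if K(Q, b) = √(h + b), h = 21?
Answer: -716*√78 ≈ -6323.5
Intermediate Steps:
K(Q, b) = √(21 + b)
K(78, 57)*(-716) = √(21 + 57)*(-716) = √78*(-716) = -716*√78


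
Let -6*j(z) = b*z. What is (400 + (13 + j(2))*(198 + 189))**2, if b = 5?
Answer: 22905796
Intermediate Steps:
j(z) = -5*z/6
(400 + (13 + j(2))*(198 + 189))**2 = (400 + (13 - 5/6*2)*(198 + 189))**2 = (400 + (13 - 5/3)*387)**2 = (400 + (34/3)*387)**2 = (400 + 4386)**2 = 4786**2 = 22905796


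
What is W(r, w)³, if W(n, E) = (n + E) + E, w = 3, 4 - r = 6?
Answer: 64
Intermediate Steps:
r = -2 (r = 4 - 1*6 = 4 - 6 = -2)
W(n, E) = n + 2*E (W(n, E) = (E + n) + E = n + 2*E)
W(r, w)³ = (-2 + 2*3)³ = (-2 + 6)³ = 4³ = 64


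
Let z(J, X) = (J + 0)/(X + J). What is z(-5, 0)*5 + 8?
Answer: 13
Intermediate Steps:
z(J, X) = J/(J + X)
z(-5, 0)*5 + 8 = -5/(-5 + 0)*5 + 8 = -5/(-5)*5 + 8 = -5*(-⅕)*5 + 8 = 1*5 + 8 = 5 + 8 = 13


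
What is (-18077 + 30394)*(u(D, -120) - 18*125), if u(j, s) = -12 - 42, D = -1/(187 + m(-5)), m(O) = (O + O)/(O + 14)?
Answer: -28378368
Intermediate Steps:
m(O) = 2*O/(14 + O) (m(O) = (2*O)/(14 + O) = 2*O/(14 + O))
D = -9/1673 (D = -1/(187 + 2*(-5)/(14 - 5)) = -1/(187 + 2*(-5)/9) = -1/(187 + 2*(-5)*(⅑)) = -1/(187 - 10/9) = -1/1673/9 = -1*9/1673 = -9/1673 ≈ -0.0053796)
u(j, s) = -54
(-18077 + 30394)*(u(D, -120) - 18*125) = (-18077 + 30394)*(-54 - 18*125) = 12317*(-54 - 2250) = 12317*(-2304) = -28378368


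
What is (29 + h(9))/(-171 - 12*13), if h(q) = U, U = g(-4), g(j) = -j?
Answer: -11/109 ≈ -0.10092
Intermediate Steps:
U = 4 (U = -1*(-4) = 4)
h(q) = 4
(29 + h(9))/(-171 - 12*13) = (29 + 4)/(-171 - 12*13) = 33/(-171 - 156) = 33/(-327) = 33*(-1/327) = -11/109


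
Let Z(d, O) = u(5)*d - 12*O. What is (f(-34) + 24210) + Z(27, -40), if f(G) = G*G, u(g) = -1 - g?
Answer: 25684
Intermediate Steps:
f(G) = G²
Z(d, O) = -12*O - 6*d (Z(d, O) = (-1 - 1*5)*d - 12*O = (-1 - 5)*d - 12*O = -6*d - 12*O = -12*O - 6*d)
(f(-34) + 24210) + Z(27, -40) = ((-34)² + 24210) + (-12*(-40) - 6*27) = (1156 + 24210) + (480 - 162) = 25366 + 318 = 25684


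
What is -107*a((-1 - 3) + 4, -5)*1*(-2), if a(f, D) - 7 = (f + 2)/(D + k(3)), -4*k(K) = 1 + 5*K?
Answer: 13054/9 ≈ 1450.4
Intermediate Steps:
k(K) = -¼ - 5*K/4 (k(K) = -(1 + 5*K)/4 = -¼ - 5*K/4)
a(f, D) = 7 + (2 + f)/(-4 + D) (a(f, D) = 7 + (f + 2)/(D + (-¼ - 5/4*3)) = 7 + (2 + f)/(D + (-¼ - 15/4)) = 7 + (2 + f)/(D - 4) = 7 + (2 + f)/(-4 + D))
-107*a((-1 - 3) + 4, -5)*1*(-2) = -107*(-26 + ((-1 - 3) + 4) + 7*(-5))/(-4 - 5)*1*(-2) = -107*(-26 + (-4 + 4) - 35)/(-9)*(-2) = -107*(-(-26 + 0 - 35)/9)*(-2) = -107*(-⅑*(-61))*(-2) = -6527*(-2)/9 = -107*(-122/9) = 13054/9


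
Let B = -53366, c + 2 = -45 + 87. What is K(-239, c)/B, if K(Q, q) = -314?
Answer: 157/26683 ≈ 0.0058839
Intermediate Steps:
c = 40 (c = -2 + (-45 + 87) = -2 + 42 = 40)
K(-239, c)/B = -314/(-53366) = -314*(-1/53366) = 157/26683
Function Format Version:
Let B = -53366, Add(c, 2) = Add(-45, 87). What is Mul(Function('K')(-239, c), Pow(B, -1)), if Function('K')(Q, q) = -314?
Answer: Rational(157, 26683) ≈ 0.0058839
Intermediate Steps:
c = 40 (c = Add(-2, Add(-45, 87)) = Add(-2, 42) = 40)
Mul(Function('K')(-239, c), Pow(B, -1)) = Mul(-314, Pow(-53366, -1)) = Mul(-314, Rational(-1, 53366)) = Rational(157, 26683)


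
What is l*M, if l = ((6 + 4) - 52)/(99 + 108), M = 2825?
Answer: -39550/69 ≈ -573.19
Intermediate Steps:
l = -14/69 (l = (10 - 52)/207 = -42*1/207 = -14/69 ≈ -0.20290)
l*M = -14/69*2825 = -39550/69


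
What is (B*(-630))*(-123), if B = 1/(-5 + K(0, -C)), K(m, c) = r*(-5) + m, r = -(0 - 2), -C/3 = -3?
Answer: -5166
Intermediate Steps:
C = 9 (C = -3*(-3) = 9)
r = 2 (r = -1*(-2) = 2)
K(m, c) = -10 + m (K(m, c) = 2*(-5) + m = -10 + m)
B = -1/15 (B = 1/(-5 + (-10 + 0)) = 1/(-5 - 10) = 1/(-15) = -1/15 ≈ -0.066667)
(B*(-630))*(-123) = -1/15*(-630)*(-123) = 42*(-123) = -5166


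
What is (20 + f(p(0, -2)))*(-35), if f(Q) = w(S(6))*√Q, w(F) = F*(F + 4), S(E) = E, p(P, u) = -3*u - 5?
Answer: -2800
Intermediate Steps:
p(P, u) = -5 - 3*u
w(F) = F*(4 + F)
f(Q) = 60*√Q (f(Q) = (6*(4 + 6))*√Q = (6*10)*√Q = 60*√Q)
(20 + f(p(0, -2)))*(-35) = (20 + 60*√(-5 - 3*(-2)))*(-35) = (20 + 60*√(-5 + 6))*(-35) = (20 + 60*√1)*(-35) = (20 + 60*1)*(-35) = (20 + 60)*(-35) = 80*(-35) = -2800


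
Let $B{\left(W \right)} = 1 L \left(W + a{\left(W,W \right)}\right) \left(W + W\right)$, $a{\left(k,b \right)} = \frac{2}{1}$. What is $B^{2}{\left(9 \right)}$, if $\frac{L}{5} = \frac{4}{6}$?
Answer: $435600$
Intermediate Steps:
$a{\left(k,b \right)} = 2$ ($a{\left(k,b \right)} = 2 \cdot 1 = 2$)
$L = \frac{10}{3}$ ($L = 5 \cdot \frac{4}{6} = 5 \cdot 4 \cdot \frac{1}{6} = 5 \cdot \frac{2}{3} = \frac{10}{3} \approx 3.3333$)
$B{\left(W \right)} = \frac{20 W \left(2 + W\right)}{3}$ ($B{\left(W \right)} = 1 \cdot \frac{10}{3} \left(W + 2\right) \left(W + W\right) = \frac{10 \left(2 + W\right) 2 W}{3} = \frac{10 \cdot 2 W \left(2 + W\right)}{3} = \frac{20 W \left(2 + W\right)}{3}$)
$B^{2}{\left(9 \right)} = \left(\frac{20}{3} \cdot 9 \left(2 + 9\right)\right)^{2} = \left(\frac{20}{3} \cdot 9 \cdot 11\right)^{2} = 660^{2} = 435600$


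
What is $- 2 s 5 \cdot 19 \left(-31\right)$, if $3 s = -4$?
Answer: $- \frac{23560}{3} \approx -7853.3$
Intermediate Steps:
$s = - \frac{4}{3}$ ($s = \frac{1}{3} \left(-4\right) = - \frac{4}{3} \approx -1.3333$)
$- 2 s 5 \cdot 19 \left(-31\right) = \left(-2\right) \left(- \frac{4}{3}\right) 5 \cdot 19 \left(-31\right) = \frac{8}{3} \cdot 5 \cdot 19 \left(-31\right) = \frac{40}{3} \cdot 19 \left(-31\right) = \frac{760}{3} \left(-31\right) = - \frac{23560}{3}$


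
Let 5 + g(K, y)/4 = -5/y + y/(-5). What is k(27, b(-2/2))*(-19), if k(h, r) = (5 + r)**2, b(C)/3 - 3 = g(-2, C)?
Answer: -127756/25 ≈ -5110.2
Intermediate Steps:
g(K, y) = -20 - 20/y - 4*y/5 (g(K, y) = -20 + 4*(-5/y + y/(-5)) = -20 + 4*(-5/y + y*(-1/5)) = -20 + 4*(-5/y - y/5) = -20 + (-20/y - 4*y/5) = -20 - 20/y - 4*y/5)
b(C) = -51 - 60/C - 12*C/5 (b(C) = 9 + 3*(-20 - 20/C - 4*C/5) = 9 + (-60 - 60/C - 12*C/5) = -51 - 60/C - 12*C/5)
k(27, b(-2/2))*(-19) = (5 + (-51 - 60*(-1/1) - (-24)/(5*2)))**2*(-19) = (5 + (-51 - 60/((-2*1/2)) - (-24)/(5*2)))**2*(-19) = (5 + (-51 - 60/(-1) - 12/5*(-1)))**2*(-19) = (5 + (-51 - 60*(-1) + 12/5))**2*(-19) = (5 + (-51 + 60 + 12/5))**2*(-19) = (5 + 57/5)**2*(-19) = (82/5)**2*(-19) = (6724/25)*(-19) = -127756/25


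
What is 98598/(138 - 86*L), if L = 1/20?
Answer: 985980/1337 ≈ 737.46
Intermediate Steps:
L = 1/20 ≈ 0.050000
98598/(138 - 86*L) = 98598/(138 - 86*1/20) = 98598/(138 - 43/10) = 98598/(1337/10) = 98598*(10/1337) = 985980/1337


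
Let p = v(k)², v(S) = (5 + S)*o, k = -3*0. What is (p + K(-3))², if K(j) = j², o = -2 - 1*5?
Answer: 1522756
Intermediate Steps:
o = -7 (o = -2 - 5 = -7)
k = 0
v(S) = -35 - 7*S (v(S) = (5 + S)*(-7) = -35 - 7*S)
p = 1225 (p = (-35 - 7*0)² = (-35 + 0)² = (-35)² = 1225)
(p + K(-3))² = (1225 + (-3)²)² = (1225 + 9)² = 1234² = 1522756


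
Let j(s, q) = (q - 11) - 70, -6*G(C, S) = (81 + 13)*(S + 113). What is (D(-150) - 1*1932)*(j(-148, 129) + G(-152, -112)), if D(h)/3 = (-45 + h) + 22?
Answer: -79249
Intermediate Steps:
G(C, S) = -5311/3 - 47*S/3 (G(C, S) = -(81 + 13)*(S + 113)/6 = -47*(113 + S)/3 = -(10622 + 94*S)/6 = -5311/3 - 47*S/3)
D(h) = -69 + 3*h (D(h) = 3*((-45 + h) + 22) = 3*(-23 + h) = -69 + 3*h)
j(s, q) = -81 + q (j(s, q) = (-11 + q) - 70 = -81 + q)
(D(-150) - 1*1932)*(j(-148, 129) + G(-152, -112)) = ((-69 + 3*(-150)) - 1*1932)*((-81 + 129) + (-5311/3 - 47/3*(-112))) = ((-69 - 450) - 1932)*(48 + (-5311/3 + 5264/3)) = (-519 - 1932)*(48 - 47/3) = -2451*97/3 = -79249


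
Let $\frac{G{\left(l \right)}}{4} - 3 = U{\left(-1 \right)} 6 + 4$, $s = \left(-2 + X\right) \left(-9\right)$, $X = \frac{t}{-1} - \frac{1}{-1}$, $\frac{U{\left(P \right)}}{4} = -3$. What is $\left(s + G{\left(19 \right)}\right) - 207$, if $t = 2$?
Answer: $-440$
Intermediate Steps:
$U{\left(P \right)} = -12$ ($U{\left(P \right)} = 4 \left(-3\right) = -12$)
$X = -1$ ($X = \frac{2}{-1} - \frac{1}{-1} = 2 \left(-1\right) - -1 = -2 + 1 = -1$)
$s = 27$ ($s = \left(-2 - 1\right) \left(-9\right) = \left(-3\right) \left(-9\right) = 27$)
$G{\left(l \right)} = -260$ ($G{\left(l \right)} = 12 + 4 \left(\left(-12\right) 6 + 4\right) = 12 + 4 \left(-72 + 4\right) = 12 + 4 \left(-68\right) = 12 - 272 = -260$)
$\left(s + G{\left(19 \right)}\right) - 207 = \left(27 - 260\right) - 207 = -233 - 207 = -440$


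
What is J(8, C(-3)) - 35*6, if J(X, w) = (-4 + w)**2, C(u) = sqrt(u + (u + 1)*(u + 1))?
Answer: -201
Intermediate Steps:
C(u) = sqrt(u + (1 + u)**2) (C(u) = sqrt(u + (1 + u)*(1 + u)) = sqrt(u + (1 + u)**2))
J(8, C(-3)) - 35*6 = (-4 + sqrt(-3 + (1 - 3)**2))**2 - 35*6 = (-4 + sqrt(-3 + (-2)**2))**2 - 210 = (-4 + sqrt(-3 + 4))**2 - 210 = (-4 + sqrt(1))**2 - 210 = (-4 + 1)**2 - 210 = (-3)**2 - 210 = 9 - 210 = -201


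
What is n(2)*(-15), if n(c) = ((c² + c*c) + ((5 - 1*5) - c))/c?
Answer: -45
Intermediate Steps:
n(c) = (-c + 2*c²)/c (n(c) = ((c² + c²) + ((5 - 5) - c))/c = (2*c² + (0 - c))/c = (2*c² - c)/c = (-c + 2*c²)/c)
n(2)*(-15) = (-1 + 2*2)*(-15) = (-1 + 4)*(-15) = 3*(-15) = -45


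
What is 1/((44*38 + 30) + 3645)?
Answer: 1/5347 ≈ 0.00018702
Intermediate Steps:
1/((44*38 + 30) + 3645) = 1/((1672 + 30) + 3645) = 1/(1702 + 3645) = 1/5347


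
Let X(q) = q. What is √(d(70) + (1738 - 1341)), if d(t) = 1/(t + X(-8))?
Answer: 3*√169570/62 ≈ 19.925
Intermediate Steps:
d(t) = 1/(-8 + t) (d(t) = 1/(t - 8) = 1/(-8 + t))
√(d(70) + (1738 - 1341)) = √(1/(-8 + 70) + (1738 - 1341)) = √(1/62 + 397) = √(24615/62) = 3*√169570/62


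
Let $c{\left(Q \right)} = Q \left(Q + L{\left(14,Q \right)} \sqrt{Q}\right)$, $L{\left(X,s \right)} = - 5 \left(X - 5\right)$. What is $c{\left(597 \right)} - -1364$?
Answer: $357773 - 26865 \sqrt{597} \approx -2.9864 \cdot 10^{5}$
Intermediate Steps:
$L{\left(X,s \right)} = 25 - 5 X$ ($L{\left(X,s \right)} = - 5 \left(-5 + X\right) = 25 - 5 X$)
$c{\left(Q \right)} = Q \left(Q - 45 \sqrt{Q}\right)$ ($c{\left(Q \right)} = Q \left(Q + \left(25 - 70\right) \sqrt{Q}\right) = Q \left(Q - 45 \sqrt{Q}\right)$)
$c{\left(597 \right)} - -1364 = \left(597^{2} - 45 \cdot 597^{\frac{3}{2}}\right) - -1364 = \left(356409 - 45 \cdot 597 \sqrt{597}\right) + 1364 = \left(356409 - 26865 \sqrt{597}\right) + 1364 = 357773 - 26865 \sqrt{597}$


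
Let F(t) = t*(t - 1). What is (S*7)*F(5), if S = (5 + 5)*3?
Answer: 4200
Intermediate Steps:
F(t) = t*(-1 + t)
S = 30 (S = 10*3 = 30)
(S*7)*F(5) = (30*7)*(5*(-1 + 5)) = 210*(5*4) = 210*20 = 4200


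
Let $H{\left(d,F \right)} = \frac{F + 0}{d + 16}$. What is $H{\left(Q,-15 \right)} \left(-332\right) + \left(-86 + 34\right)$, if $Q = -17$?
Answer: $-5032$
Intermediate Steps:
$H{\left(d,F \right)} = \frac{F}{16 + d}$
$H{\left(Q,-15 \right)} \left(-332\right) + \left(-86 + 34\right) = - \frac{15}{16 - 17} \left(-332\right) + \left(-86 + 34\right) = - \frac{15}{-1} \left(-332\right) - 52 = \left(-15\right) \left(-1\right) \left(-332\right) - 52 = 15 \left(-332\right) - 52 = -4980 - 52 = -5032$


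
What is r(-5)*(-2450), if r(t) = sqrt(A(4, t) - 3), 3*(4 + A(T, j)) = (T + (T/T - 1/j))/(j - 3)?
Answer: -245*I*sqrt(6495)/3 ≈ -6581.6*I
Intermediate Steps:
A(T, j) = -4 + (1 + T - 1/j)/(3*(-3 + j)) (A(T, j) = -4 + ((T + (T/T - 1/j))/(j - 3))/3 = -4 + ((T + (1 - 1/j))/(-3 + j))/3 = -4 + ((1 + T - 1/j)/(-3 + j))/3 = -4 + (1 + T - 1/j)/(3*(-3 + j)))
r(t) = sqrt(-3 + (-1 - 12*t**2 + 41*t)/(3*t*(-3 + t))) (r(t) = sqrt((-1 - 12*t**2 + 37*t + 4*t)/(3*t*(-3 + t)) - 3) = sqrt((-1 - 12*t**2 + 41*t)/(3*t*(-3 + t)) - 3) = sqrt(-3 + (-1 - 12*t**2 + 41*t)/(3*t*(-3 + t))))
r(-5)*(-2450) = (sqrt(-27 + 123/(-3 - 5) - 36*(-5)/(-3 - 5) - 3/(-5*(-3 - 5)))/3)*(-2450) = (sqrt(-27 + 123/(-8) - 36*(-5)/(-8) - 3*(-1/5)/(-8))/3)*(-2450) = (sqrt(-27 + 123*(-1/8) - 36*(-5)*(-1/8) - 3*(-1/5)*(-1/8))/3)*(-2450) = (sqrt(-27 - 123/8 - 45/2 - 3/40)/3)*(-2450) = (sqrt(-1299/20)/3)*(-2450) = ((I*sqrt(6495)/10)/3)*(-2450) = (I*sqrt(6495)/30)*(-2450) = -245*I*sqrt(6495)/3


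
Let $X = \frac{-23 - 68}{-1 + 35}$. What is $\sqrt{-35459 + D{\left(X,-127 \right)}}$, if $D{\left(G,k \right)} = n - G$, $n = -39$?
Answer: $\frac{i \sqrt{41032594}}{34} \approx 188.4 i$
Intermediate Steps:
$X = - \frac{91}{34} \approx -2.6765$
$D{\left(G,k \right)} = -39 - G$
$\sqrt{-35459 + D{\left(X,-127 \right)}} = \sqrt{-35459 - \frac{1235}{34}} = \sqrt{- \frac{1206841}{34}} = \frac{i \sqrt{41032594}}{34}$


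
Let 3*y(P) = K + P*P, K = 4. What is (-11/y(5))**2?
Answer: 1089/841 ≈ 1.2949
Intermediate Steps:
y(P) = 4/3 + P**2/3 (y(P) = (4 + P*P)/3 = (4 + P**2)/3 = 4/3 + P**2/3)
(-11/y(5))**2 = (-11/(4/3 + (1/3)*5**2))**2 = (-11/(4/3 + (1/3)*25))**2 = (-11/(4/3 + 25/3))**2 = (-11/29/3)**2 = (-11*3/29)**2 = (-33/29)**2 = 1089/841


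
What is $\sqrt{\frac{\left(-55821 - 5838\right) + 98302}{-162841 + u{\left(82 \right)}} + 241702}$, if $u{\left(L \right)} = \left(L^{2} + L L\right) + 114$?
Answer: $\frac{\sqrt{5386135033978985}}{149279} \approx 491.63$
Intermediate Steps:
$u{\left(L \right)} = 114 + 2 L^{2}$ ($u{\left(L \right)} = \left(L^{2} + L^{2}\right) + 114 = 2 L^{2} + 114 = 114 + 2 L^{2}$)
$\sqrt{\frac{\left(-55821 - 5838\right) + 98302}{-162841 + u{\left(82 \right)}} + 241702} = \sqrt{\frac{\left(-55821 - 5838\right) + 98302}{-162841 + \left(114 + 2 \cdot 82^{2}\right)} + 241702} = \sqrt{\frac{\left(-55821 - 5838\right) + 98302}{-162841 + \left(114 + 2 \cdot 6724\right)} + 241702} = \sqrt{\frac{-61659 + 98302}{-162841 + \left(114 + 13448\right)} + 241702} = \sqrt{\frac{36643}{-162841 + 13562} + 241702} = \sqrt{\frac{36643}{-149279} + 241702} = \sqrt{36643 \left(- \frac{1}{149279}\right) + 241702} = \sqrt{- \frac{36643}{149279} + 241702} = \sqrt{\frac{36080996215}{149279}} = \frac{\sqrt{5386135033978985}}{149279}$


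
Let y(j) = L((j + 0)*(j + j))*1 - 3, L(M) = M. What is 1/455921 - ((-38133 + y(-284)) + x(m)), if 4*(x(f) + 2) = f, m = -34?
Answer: -112307475849/911842 ≈ -1.2317e+5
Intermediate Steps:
x(f) = -2 + f/4
y(j) = -3 + 2*j**2 (y(j) = ((j + 0)*(j + j))*1 - 3 = (j*(2*j))*1 - 3 = (2*j**2)*1 - 3 = 2*j**2 - 3 = -3 + 2*j**2)
1/455921 - ((-38133 + y(-284)) + x(m)) = 1/455921 - ((-38133 + (-3 + 2*(-284)**2)) + (-2 + (1/4)*(-34))) = 1/455921 - ((-38133 + (-3 + 2*80656)) + (-2 - 17/2)) = 1/455921 - ((-38133 + (-3 + 161312)) - 21/2) = 1/455921 - ((-38133 + 161309) - 21/2) = 1/455921 - (123176 - 21/2) = 1/455921 - 1*246331/2 = 1/455921 - 246331/2 = -112307475849/911842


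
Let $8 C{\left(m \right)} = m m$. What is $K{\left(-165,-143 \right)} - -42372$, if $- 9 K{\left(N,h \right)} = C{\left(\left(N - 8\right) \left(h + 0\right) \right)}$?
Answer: $- \frac{608967337}{72} \approx -8.4579 \cdot 10^{6}$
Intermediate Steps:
$C{\left(m \right)} = \frac{m^{2}}{8}$ ($C{\left(m \right)} = \frac{m m}{8} = \frac{m^{2}}{8}$)
$K{\left(N,h \right)} = - \frac{h^{2} \left(-8 + N\right)^{2}}{72}$ ($K{\left(N,h \right)} = - \frac{\frac{1}{8} \left(\left(N - 8\right) \left(h + 0\right)\right)^{2}}{9} = - \frac{\frac{1}{8} \left(\left(-8 + N\right) h\right)^{2}}{9} = - \frac{\frac{1}{8} \left(h \left(-8 + N\right)\right)^{2}}{9} = - \frac{\frac{1}{8} h^{2} \left(-8 + N\right)^{2}}{9} = - \frac{h^{2} \left(-8 + N\right)^{2}}{72}$)
$K{\left(-165,-143 \right)} - -42372 = - \frac{\left(-143\right)^{2} \left(-8 - 165\right)^{2}}{72} - -42372 = \left(- \frac{1}{72}\right) 20449 \left(-173\right)^{2} + 42372 = \left(- \frac{1}{72}\right) 20449 \cdot 29929 + 42372 = - \frac{612018121}{72} + 42372 = - \frac{608967337}{72}$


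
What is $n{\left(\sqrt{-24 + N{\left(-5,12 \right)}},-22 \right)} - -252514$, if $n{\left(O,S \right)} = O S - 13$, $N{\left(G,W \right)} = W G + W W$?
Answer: $252501 - 44 \sqrt{15} \approx 2.5233 \cdot 10^{5}$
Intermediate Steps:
$N{\left(G,W \right)} = W^{2} + G W$ ($N{\left(G,W \right)} = G W + W^{2} = W^{2} + G W$)
$n{\left(O,S \right)} = -13 + O S$
$n{\left(\sqrt{-24 + N{\left(-5,12 \right)}},-22 \right)} - -252514 = \left(-13 + \sqrt{-24 + 12 \left(-5 + 12\right)} \left(-22\right)\right) - -252514 = \left(-13 + \sqrt{-24 + 12 \cdot 7} \left(-22\right)\right) + 252514 = \left(-13 + \sqrt{-24 + 84} \left(-22\right)\right) + 252514 = \left(-13 + \sqrt{60} \left(-22\right)\right) + 252514 = \left(-13 + 2 \sqrt{15} \left(-22\right)\right) + 252514 = \left(-13 - 44 \sqrt{15}\right) + 252514 = 252501 - 44 \sqrt{15}$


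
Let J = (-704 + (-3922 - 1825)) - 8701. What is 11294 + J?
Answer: -3858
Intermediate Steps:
J = -15152 (J = (-704 - 5747) - 8701 = -6451 - 8701 = -15152)
11294 + J = 11294 - 15152 = -3858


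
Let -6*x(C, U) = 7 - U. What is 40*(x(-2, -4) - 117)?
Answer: -14260/3 ≈ -4753.3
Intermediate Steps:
x(C, U) = -7/6 + U/6 (x(C, U) = -(7 - U)/6 = -7/6 + U/6)
40*(x(-2, -4) - 117) = 40*((-7/6 + (1/6)*(-4)) - 117) = 40*((-7/6 - 2/3) - 117) = 40*(-11/6 - 117) = 40*(-713/6) = -14260/3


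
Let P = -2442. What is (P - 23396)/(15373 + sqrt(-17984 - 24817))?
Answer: -198603787/118185965 + 12919*I*sqrt(42801)/118185965 ≈ -1.6804 + 0.022615*I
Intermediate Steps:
(P - 23396)/(15373 + sqrt(-17984 - 24817)) = (-2442 - 23396)/(15373 + sqrt(-17984 - 24817)) = -25838/(15373 + sqrt(-42801)) = -25838/(15373 + I*sqrt(42801))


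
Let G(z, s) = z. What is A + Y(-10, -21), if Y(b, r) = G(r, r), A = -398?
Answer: -419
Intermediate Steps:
Y(b, r) = r
A + Y(-10, -21) = -398 - 21 = -419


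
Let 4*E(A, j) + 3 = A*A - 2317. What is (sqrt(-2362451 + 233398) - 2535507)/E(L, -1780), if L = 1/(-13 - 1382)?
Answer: 19736640038700/4514777999 - 7784100*I*sqrt(2129053)/4514777999 ≈ 4371.6 - 2.5157*I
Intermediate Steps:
L = -1/1395 (L = 1/(-1395) = -1/1395 ≈ -0.00071685)
E(A, j) = -580 + A**2/4 (E(A, j) = -3/4 + (A*A - 2317)/4 = -3/4 + (A**2 - 2317)/4 = -3/4 + (-2317 + A**2)/4 = -3/4 + (-2317/4 + A**2/4) = -580 + A**2/4)
(sqrt(-2362451 + 233398) - 2535507)/E(L, -1780) = (sqrt(-2362451 + 233398) - 2535507)/(-580 + (-1/1395)**2/4) = (sqrt(-2129053) - 2535507)/(-580 + (1/4)*(1/1946025)) = (I*sqrt(2129053) - 2535507)/(-580 + 1/7784100) = (-2535507 + I*sqrt(2129053))/(-4514777999/7784100) = (-2535507 + I*sqrt(2129053))*(-7784100/4514777999) = 19736640038700/4514777999 - 7784100*I*sqrt(2129053)/4514777999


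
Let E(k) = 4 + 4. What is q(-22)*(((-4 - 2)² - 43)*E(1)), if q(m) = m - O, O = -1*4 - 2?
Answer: 896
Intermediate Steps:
O = -6 (O = -4 - 2 = -6)
E(k) = 8
q(m) = 6 + m (q(m) = m - 1*(-6) = m + 6 = 6 + m)
q(-22)*(((-4 - 2)² - 43)*E(1)) = (6 - 22)*(((-4 - 2)² - 43)*8) = -16*((-6)² - 43)*8 = -16*(36 - 43)*8 = -(-112)*8 = -16*(-56) = 896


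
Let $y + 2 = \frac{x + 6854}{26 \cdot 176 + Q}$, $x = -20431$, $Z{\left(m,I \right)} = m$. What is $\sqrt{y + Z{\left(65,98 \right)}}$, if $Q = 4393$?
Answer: $\frac{\sqrt{4946134430}}{8969} \approx 7.8413$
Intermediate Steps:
$y = - \frac{31515}{8969}$ ($y = -2 + \frac{-20431 + 6854}{26 \cdot 176 + 4393} = -2 - \frac{13577}{4576 + 4393} = -2 - \frac{13577}{8969} = - \frac{31515}{8969} \approx -3.5138$)
$\sqrt{y + Z{\left(65,98 \right)}} = \sqrt{- \frac{31515}{8969} + 65} = \sqrt{\frac{551470}{8969}} = \frac{\sqrt{4946134430}}{8969}$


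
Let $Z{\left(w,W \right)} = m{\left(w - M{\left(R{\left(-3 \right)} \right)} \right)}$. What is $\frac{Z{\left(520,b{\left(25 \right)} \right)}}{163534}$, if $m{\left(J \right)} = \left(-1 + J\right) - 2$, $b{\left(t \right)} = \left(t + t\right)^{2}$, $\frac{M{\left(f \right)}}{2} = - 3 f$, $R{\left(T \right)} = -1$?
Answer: $\frac{73}{23362} \approx 0.0031247$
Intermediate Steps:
$M{\left(f \right)} = - 6 f$ ($M{\left(f \right)} = 2 \left(- 3 f\right) = - 6 f$)
$b{\left(t \right)} = 4 t^{2}$ ($b{\left(t \right)} = \left(2 t\right)^{2} = 4 t^{2}$)
$m{\left(J \right)} = -3 + J$
$Z{\left(w,W \right)} = -9 + w$ ($Z{\left(w,W \right)} = -3 + \left(w - \left(-6\right) \left(-1\right)\right) = -3 + \left(w - 6\right) = -3 + \left(-6 + w\right) = -9 + w$)
$\frac{Z{\left(520,b{\left(25 \right)} \right)}}{163534} = \frac{-9 + 520}{163534} = 511 \cdot \frac{1}{163534} = \frac{73}{23362}$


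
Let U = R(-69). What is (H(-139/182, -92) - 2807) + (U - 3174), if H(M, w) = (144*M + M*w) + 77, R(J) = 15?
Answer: -41501/7 ≈ -5928.7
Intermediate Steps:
U = 15
H(M, w) = 77 + 144*M + M*w
(H(-139/182, -92) - 2807) + (U - 3174) = ((77 + 144*(-139/182) - 139/182*(-92)) - 2807) + (15 - 3174) = ((77 + 144*(-139*1/182) - 139*1/182*(-92)) - 2807) - 3159 = ((77 + 144*(-139/182) - 139/182*(-92)) - 2807) - 3159 = ((77 - 10008/91 + 6394/91) - 2807) - 3159 = (261/7 - 2807) - 3159 = -19388/7 - 3159 = -41501/7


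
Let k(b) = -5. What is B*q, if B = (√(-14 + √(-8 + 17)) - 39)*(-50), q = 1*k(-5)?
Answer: -9750 + 250*I*√11 ≈ -9750.0 + 829.16*I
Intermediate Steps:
q = -5 (q = 1*(-5) = -5)
B = 1950 - 50*I*√11 (B = (√(-14 + √9) - 39)*(-50) = (√(-14 + 3) - 39)*(-50) = (√(-11) - 39)*(-50) = (I*√11 - 39)*(-50) = (-39 + I*√11)*(-50) = 1950 - 50*I*√11 ≈ 1950.0 - 165.83*I)
B*q = (1950 - 50*I*√11)*(-5) = -9750 + 250*I*√11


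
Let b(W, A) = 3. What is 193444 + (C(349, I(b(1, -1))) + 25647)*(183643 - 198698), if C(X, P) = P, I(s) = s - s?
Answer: -385922141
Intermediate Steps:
I(s) = 0
193444 + (C(349, I(b(1, -1))) + 25647)*(183643 - 198698) = 193444 + (0 + 25647)*(183643 - 198698) = 193444 + 25647*(-15055) = 193444 - 386115585 = -385922141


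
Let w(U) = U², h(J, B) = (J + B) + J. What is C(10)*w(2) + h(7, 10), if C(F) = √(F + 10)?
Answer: 24 + 8*√5 ≈ 41.889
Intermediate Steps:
h(J, B) = B + 2*J (h(J, B) = (B + J) + J = B + 2*J)
C(F) = √(10 + F)
C(10)*w(2) + h(7, 10) = √(10 + 10)*2² + (10 + 2*7) = √20*4 + (10 + 14) = (2*√5)*4 + 24 = 8*√5 + 24 = 24 + 8*√5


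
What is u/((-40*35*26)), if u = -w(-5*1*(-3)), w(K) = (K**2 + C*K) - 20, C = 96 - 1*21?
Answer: 19/520 ≈ 0.036538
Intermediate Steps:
C = 75 (C = 96 - 21 = 75)
w(K) = -20 + K**2 + 75*K (w(K) = (K**2 + 75*K) - 20 = -20 + K**2 + 75*K)
u = -1330 (u = -(-20 + (-5*1*(-3))**2 + 75*(-5*1*(-3))) = -(-20 + (-5*(-3))**2 + 75*(-5*(-3))) = -(-20 + 15**2 + 75*15) = -(-20 + 225 + 1125) = -1*1330 = -1330)
u/((-40*35*26)) = -1330/(-40*35*26) = -1330/((-1400*26)) = -1330/(-36400) = -1330*(-1/36400) = 19/520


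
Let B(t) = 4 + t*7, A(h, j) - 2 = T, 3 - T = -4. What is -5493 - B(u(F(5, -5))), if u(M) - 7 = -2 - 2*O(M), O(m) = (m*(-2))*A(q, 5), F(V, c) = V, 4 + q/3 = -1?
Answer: -6792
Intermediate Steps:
T = 7 (T = 3 - 1*(-4) = 3 + 4 = 7)
q = -15 (q = -12 + 3*(-1) = -12 - 3 = -15)
A(h, j) = 9 (A(h, j) = 2 + 7 = 9)
O(m) = -18*m (O(m) = (m*(-2))*9 = -2*m*9 = -18*m)
u(M) = 5 + 36*M (u(M) = 7 + (-2 - (-36)*M) = 7 + (-2 + 36*M) = 5 + 36*M)
B(t) = 4 + 7*t
-5493 - B(u(F(5, -5))) = -5493 - (4 + 7*(5 + 36*5)) = -5493 - (4 + 7*(5 + 180)) = -5493 - (4 + 7*185) = -5493 - (4 + 1295) = -5493 - 1*1299 = -5493 - 1299 = -6792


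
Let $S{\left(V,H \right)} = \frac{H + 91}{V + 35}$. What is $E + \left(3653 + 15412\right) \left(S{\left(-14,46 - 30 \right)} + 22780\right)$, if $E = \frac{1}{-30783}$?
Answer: $\frac{93604481114948}{215481} \approx 4.344 \cdot 10^{8}$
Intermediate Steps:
$S{\left(V,H \right)} = \frac{91 + H}{35 + V}$
$E = - \frac{1}{30783} \approx -3.2485 \cdot 10^{-5}$
$E + \left(3653 + 15412\right) \left(S{\left(-14,46 - 30 \right)} + 22780\right) = - \frac{1}{30783} + \left(3653 + 15412\right) \left(\frac{91 + \left(46 - 30\right)}{35 - 14} + 22780\right) = - \frac{1}{30783} + 19065 \left(\frac{91 + \left(46 - 30\right)}{21} + 22780\right) = - \frac{1}{30783} + 19065 \left(\frac{91 + 16}{21} + 22780\right) = - \frac{1}{30783} + 19065 \left(\frac{1}{21} \cdot 107 + 22780\right) = - \frac{1}{30783} + 19065 \left(\frac{107}{21} + 22780\right) = - \frac{1}{30783} + 19065 \cdot \frac{478487}{21} = - \frac{1}{30783} + \frac{3040784885}{7} = \frac{93604481114948}{215481}$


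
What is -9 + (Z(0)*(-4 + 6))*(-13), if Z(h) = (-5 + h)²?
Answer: -659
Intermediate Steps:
-9 + (Z(0)*(-4 + 6))*(-13) = -9 + ((-5 + 0)²*(-4 + 6))*(-13) = -9 + ((-5)²*2)*(-13) = -9 + (25*2)*(-13) = -9 + 50*(-13) = -9 - 650 = -659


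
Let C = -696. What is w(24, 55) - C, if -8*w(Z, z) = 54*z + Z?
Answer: 1287/4 ≈ 321.75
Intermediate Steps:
w(Z, z) = -27*z/4 - Z/8 (w(Z, z) = -(54*z + Z)/8 = -(Z + 54*z)/8 = -27*z/4 - Z/8)
w(24, 55) - C = (-27/4*55 - ⅛*24) - 1*(-696) = (-1485/4 - 3) + 696 = -1497/4 + 696 = 1287/4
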